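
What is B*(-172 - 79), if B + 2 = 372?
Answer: -92870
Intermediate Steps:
B = 370 (B = -2 + 372 = 370)
B*(-172 - 79) = 370*(-172 - 79) = 370*(-251) = -92870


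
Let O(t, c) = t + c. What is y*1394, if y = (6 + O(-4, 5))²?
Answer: 68306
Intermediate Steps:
O(t, c) = c + t
y = 49 (y = (6 + (5 - 4))² = (6 + 1)² = 7² = 49)
y*1394 = 49*1394 = 68306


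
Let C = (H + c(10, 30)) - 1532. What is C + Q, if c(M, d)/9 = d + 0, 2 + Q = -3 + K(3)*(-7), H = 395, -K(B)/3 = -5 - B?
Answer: -1040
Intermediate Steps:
K(B) = 15 + 3*B (K(B) = -3*(-5 - B) = 15 + 3*B)
Q = -173 (Q = -2 + (-3 + (15 + 3*3)*(-7)) = -2 + (-3 + (15 + 9)*(-7)) = -2 + (-3 + 24*(-7)) = -2 + (-3 - 168) = -2 - 171 = -173)
c(M, d) = 9*d (c(M, d) = 9*(d + 0) = 9*d)
C = -867 (C = (395 + 9*30) - 1532 = (395 + 270) - 1532 = 665 - 1532 = -867)
C + Q = -867 - 173 = -1040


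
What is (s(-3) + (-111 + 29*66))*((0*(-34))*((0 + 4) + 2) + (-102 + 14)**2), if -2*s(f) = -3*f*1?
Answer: 13927584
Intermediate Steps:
s(f) = 3*f/2 (s(f) = -(-3*f)/2 = -(-3)*f/2 = 3*f/2)
(s(-3) + (-111 + 29*66))*((0*(-34))*((0 + 4) + 2) + (-102 + 14)**2) = ((3/2)*(-3) + (-111 + 29*66))*((0*(-34))*((0 + 4) + 2) + (-102 + 14)**2) = (-9/2 + (-111 + 1914))*(0*(4 + 2) + (-88)**2) = (-9/2 + 1803)*(0*6 + 7744) = 3597*(0 + 7744)/2 = (3597/2)*7744 = 13927584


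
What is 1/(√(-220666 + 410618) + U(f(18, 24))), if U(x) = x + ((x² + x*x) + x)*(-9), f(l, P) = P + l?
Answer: -573/18383032 - √742/64340612 ≈ -3.1593e-5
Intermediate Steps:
U(x) = -18*x² - 8*x (U(x) = x + ((x² + x²) + x)*(-9) = x + (2*x² + x)*(-9) = x + (x + 2*x²)*(-9) = x + (-18*x² - 9*x) = -18*x² - 8*x)
1/(√(-220666 + 410618) + U(f(18, 24))) = 1/(√(-220666 + 410618) - 2*(24 + 18)*(4 + 9*(24 + 18))) = 1/(√189952 - 2*42*(4 + 9*42)) = 1/(16*√742 - 2*42*(4 + 378)) = 1/(16*√742 - 2*42*382) = 1/(16*√742 - 32088) = 1/(-32088 + 16*√742)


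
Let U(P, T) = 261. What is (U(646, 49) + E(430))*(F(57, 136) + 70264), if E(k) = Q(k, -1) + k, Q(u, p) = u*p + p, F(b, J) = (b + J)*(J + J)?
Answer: 31917600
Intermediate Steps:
F(b, J) = 2*J*(J + b) (F(b, J) = (J + b)*(2*J) = 2*J*(J + b))
Q(u, p) = p + p*u (Q(u, p) = p*u + p = p + p*u)
E(k) = -1 (E(k) = -(1 + k) + k = (-1 - k) + k = -1)
(U(646, 49) + E(430))*(F(57, 136) + 70264) = (261 - 1)*(2*136*(136 + 57) + 70264) = 260*(2*136*193 + 70264) = 260*(52496 + 70264) = 260*122760 = 31917600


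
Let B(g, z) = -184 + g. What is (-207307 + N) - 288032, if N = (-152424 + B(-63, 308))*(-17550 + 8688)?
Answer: 1352475063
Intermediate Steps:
N = 1352970402 (N = (-152424 + (-184 - 63))*(-17550 + 8688) = (-152424 - 247)*(-8862) = -152671*(-8862) = 1352970402)
(-207307 + N) - 288032 = (-207307 + 1352970402) - 288032 = 1352763095 - 288032 = 1352475063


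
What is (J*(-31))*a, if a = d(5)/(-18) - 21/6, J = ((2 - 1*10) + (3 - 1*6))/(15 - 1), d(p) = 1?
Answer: -5456/63 ≈ -86.603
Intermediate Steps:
J = -11/14 (J = ((2 - 10) + (3 - 6))/14 = (-8 - 3)*(1/14) = -11*1/14 = -11/14 ≈ -0.78571)
a = -32/9 (a = 1/(-18) - 21/6 = 1*(-1/18) - 21*1/6 = -1/18 - 7/2 = -32/9 ≈ -3.5556)
(J*(-31))*a = -11/14*(-31)*(-32/9) = (341/14)*(-32/9) = -5456/63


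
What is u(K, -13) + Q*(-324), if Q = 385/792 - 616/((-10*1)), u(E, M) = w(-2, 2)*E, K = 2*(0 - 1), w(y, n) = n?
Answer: -201199/10 ≈ -20120.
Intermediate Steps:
K = -2 (K = 2*(-1) = -2)
u(E, M) = 2*E
Q = 22351/360 (Q = 385*(1/792) - 616/(-10) = 35/72 - 616*(-⅒) = 35/72 + 308/5 = 22351/360 ≈ 62.086)
u(K, -13) + Q*(-324) = 2*(-2) + (22351/360)*(-324) = -4 - 201159/10 = -201199/10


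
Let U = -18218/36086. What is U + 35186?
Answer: 634851889/18043 ≈ 35186.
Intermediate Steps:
U = -9109/18043 (U = -18218*1/36086 = -9109/18043 ≈ -0.50485)
U + 35186 = -9109/18043 + 35186 = 634851889/18043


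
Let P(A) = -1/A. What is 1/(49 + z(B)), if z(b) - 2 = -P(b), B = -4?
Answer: 4/203 ≈ 0.019704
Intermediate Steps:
z(b) = 2 + 1/b (z(b) = 2 - (-1)/b = 2 + 1/b)
1/(49 + z(B)) = 1/(49 + (2 + 1/(-4))) = 1/(49 + (2 - ¼)) = 1/(49 + 7/4) = 1/(203/4) = 4/203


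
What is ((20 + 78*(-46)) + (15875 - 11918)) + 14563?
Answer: 14952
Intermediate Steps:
((20 + 78*(-46)) + (15875 - 11918)) + 14563 = ((20 - 3588) + 3957) + 14563 = (-3568 + 3957) + 14563 = 389 + 14563 = 14952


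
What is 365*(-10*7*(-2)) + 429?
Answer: 51529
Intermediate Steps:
365*(-10*7*(-2)) + 429 = 365*(-70*(-2)) + 429 = 365*140 + 429 = 51100 + 429 = 51529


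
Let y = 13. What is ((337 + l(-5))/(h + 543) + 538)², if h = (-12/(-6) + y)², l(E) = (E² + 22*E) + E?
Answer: 170925191761/589824 ≈ 2.8979e+5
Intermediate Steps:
l(E) = E² + 23*E
h = 225 (h = (-12/(-6) + 13)² = (-12*(-⅙) + 13)² = (2 + 13)² = 15² = 225)
((337 + l(-5))/(h + 543) + 538)² = ((337 - 5*(23 - 5))/(225 + 543) + 538)² = ((337 - 5*18)/768 + 538)² = ((337 - 90)*(1/768) + 538)² = (247*(1/768) + 538)² = (247/768 + 538)² = (413431/768)² = 170925191761/589824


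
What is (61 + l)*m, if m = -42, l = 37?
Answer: -4116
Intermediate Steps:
(61 + l)*m = (61 + 37)*(-42) = 98*(-42) = -4116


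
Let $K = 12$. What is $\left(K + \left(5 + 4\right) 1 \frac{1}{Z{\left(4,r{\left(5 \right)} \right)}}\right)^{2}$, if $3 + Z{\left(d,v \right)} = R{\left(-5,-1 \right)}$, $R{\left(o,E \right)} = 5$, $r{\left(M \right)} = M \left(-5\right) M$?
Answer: $\frac{1089}{4} \approx 272.25$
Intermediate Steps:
$r{\left(M \right)} = - 5 M^{2}$ ($r{\left(M \right)} = - 5 M M = - 5 M^{2}$)
$Z{\left(d,v \right)} = 2$ ($Z{\left(d,v \right)} = -3 + 5 = 2$)
$\left(K + \left(5 + 4\right) 1 \frac{1}{Z{\left(4,r{\left(5 \right)} \right)}}\right)^{2} = \left(12 + \left(5 + 4\right) 1 \cdot \frac{1}{2}\right)^{2} = \left(12 + 9 \cdot 1 \cdot \frac{1}{2}\right)^{2} = \left(12 + 9 \cdot \frac{1}{2}\right)^{2} = \left(12 + \frac{9}{2}\right)^{2} = \left(\frac{33}{2}\right)^{2} = \frac{1089}{4}$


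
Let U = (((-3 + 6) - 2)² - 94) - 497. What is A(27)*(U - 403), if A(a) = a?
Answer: -26811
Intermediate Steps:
U = -590 (U = ((3 - 2)² - 94) - 497 = (1² - 94) - 497 = (1 - 94) - 497 = -93 - 497 = -590)
A(27)*(U - 403) = 27*(-590 - 403) = 27*(-993) = -26811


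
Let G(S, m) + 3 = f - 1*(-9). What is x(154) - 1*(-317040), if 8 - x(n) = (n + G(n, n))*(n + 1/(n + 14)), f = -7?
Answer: 16435165/56 ≈ 2.9349e+5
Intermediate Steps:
G(S, m) = -1 (G(S, m) = -3 + (-7 - 1*(-9)) = -3 + (-7 + 9) = -3 + 2 = -1)
x(n) = 8 - (-1 + n)*(n + 1/(14 + n)) (x(n) = 8 - (n - 1)*(n + 1/(n + 14)) = 8 - (-1 + n)*(n + 1/(14 + n)))
x(154) - 1*(-317040) = (113 - 1*154³ - 13*154² + 21*154)/(14 + 154) - 1*(-317040) = (113 - 1*3652264 - 13*23716 + 3234)/168 + 317040 = (113 - 3652264 - 308308 + 3234)/168 + 317040 = (1/168)*(-3957225) + 317040 = -1319075/56 + 317040 = 16435165/56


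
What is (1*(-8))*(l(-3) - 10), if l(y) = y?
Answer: 104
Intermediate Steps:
(1*(-8))*(l(-3) - 10) = (1*(-8))*(-3 - 10) = -8*(-13) = 104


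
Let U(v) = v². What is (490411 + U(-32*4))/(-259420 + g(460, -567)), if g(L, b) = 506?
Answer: -506795/258914 ≈ -1.9574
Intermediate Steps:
(490411 + U(-32*4))/(-259420 + g(460, -567)) = (490411 + (-32*4)²)/(-259420 + 506) = (490411 + (-128)²)/(-258914) = (490411 + 16384)*(-1/258914) = 506795*(-1/258914) = -506795/258914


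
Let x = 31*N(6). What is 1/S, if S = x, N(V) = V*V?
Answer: 1/1116 ≈ 0.00089606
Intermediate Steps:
N(V) = V²
x = 1116 (x = 31*6² = 31*36 = 1116)
S = 1116
1/S = 1/1116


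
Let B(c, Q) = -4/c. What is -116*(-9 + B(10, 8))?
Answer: 5452/5 ≈ 1090.4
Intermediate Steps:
-116*(-9 + B(10, 8)) = -116*(-9 - 4/10) = -116*(-9 - 4*1/10) = -116*(-9 - 2/5) = -116*(-47/5) = 5452/5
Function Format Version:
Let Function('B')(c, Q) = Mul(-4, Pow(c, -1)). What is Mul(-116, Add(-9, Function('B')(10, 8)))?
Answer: Rational(5452, 5) ≈ 1090.4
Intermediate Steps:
Mul(-116, Add(-9, Function('B')(10, 8))) = Mul(-116, Add(-9, Mul(-4, Pow(10, -1)))) = Mul(-116, Add(-9, Mul(-4, Rational(1, 10)))) = Mul(-116, Add(-9, Rational(-2, 5))) = Mul(-116, Rational(-47, 5)) = Rational(5452, 5)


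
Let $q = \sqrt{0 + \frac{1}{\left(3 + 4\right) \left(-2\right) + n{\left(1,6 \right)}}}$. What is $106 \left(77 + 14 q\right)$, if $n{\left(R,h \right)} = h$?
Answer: $8162 + 371 i \sqrt{2} \approx 8162.0 + 524.67 i$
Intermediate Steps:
$q = \frac{i \sqrt{2}}{4}$ ($q = \sqrt{0 + \frac{1}{\left(3 + 4\right) \left(-2\right) + 6}} = \sqrt{0 + \frac{1}{7 \left(-2\right) + 6}} = \sqrt{0 + \frac{1}{-14 + 6}} = \sqrt{0 + \frac{1}{-8}} = \sqrt{0 - \frac{1}{8}} = \sqrt{- \frac{1}{8}} = \frac{i \sqrt{2}}{4} \approx 0.35355 i$)
$106 \left(77 + 14 q\right) = 106 \left(77 + 14 \frac{i \sqrt{2}}{4}\right) = 106 \left(77 + \frac{7 i \sqrt{2}}{2}\right) = 8162 + 371 i \sqrt{2}$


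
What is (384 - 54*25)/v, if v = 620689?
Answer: -966/620689 ≈ -0.0015563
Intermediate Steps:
(384 - 54*25)/v = (384 - 54*25)/620689 = (384 - 1350)*(1/620689) = -966*1/620689 = -966/620689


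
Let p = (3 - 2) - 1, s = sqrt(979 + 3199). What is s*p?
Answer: 0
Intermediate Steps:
s = sqrt(4178) ≈ 64.637
p = 0 (p = 1 - 1 = 0)
s*p = sqrt(4178)*0 = 0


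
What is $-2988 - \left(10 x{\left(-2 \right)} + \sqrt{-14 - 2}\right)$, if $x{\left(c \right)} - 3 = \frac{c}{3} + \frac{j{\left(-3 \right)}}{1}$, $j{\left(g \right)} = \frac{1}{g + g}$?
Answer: $- \frac{9029}{3} - 4 i \approx -3009.7 - 4.0 i$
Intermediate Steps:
$j{\left(g \right)} = \frac{1}{2 g}$
$x{\left(c \right)} = \frac{17}{6} + \frac{c}{3}$ ($x{\left(c \right)} = 3 + \left(\frac{c}{3} + \frac{\frac{1}{2} \frac{1}{-3}}{1}\right) = 3 + \left(c \frac{1}{3} + \frac{1}{2} \left(- \frac{1}{3}\right) 1\right) = 3 + \left(\frac{c}{3} - \frac{1}{6}\right) = 3 + \left(- \frac{1}{6} + \frac{c}{3}\right) = \frac{17}{6} + \frac{c}{3}$)
$-2988 - \left(10 x{\left(-2 \right)} + \sqrt{-14 - 2}\right) = -2988 - \left(10 \left(\frac{17}{6} + \frac{1}{3} \left(-2\right)\right) + \sqrt{-14 - 2}\right) = -2988 - \left(10 \left(\frac{17}{6} - \frac{2}{3}\right) + \sqrt{-16}\right) = -2988 - \left(10 \cdot \frac{13}{6} + 4 i\right) = -2988 - \left(\frac{65}{3} + 4 i\right) = - \frac{9029}{3} - 4 i$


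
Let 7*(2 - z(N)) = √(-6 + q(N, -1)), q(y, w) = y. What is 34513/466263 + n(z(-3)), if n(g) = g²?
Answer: 12697474/3263841 - 12*I/7 ≈ 3.8903 - 1.7143*I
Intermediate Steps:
z(N) = 2 - √(-6 + N)/7
34513/466263 + n(z(-3)) = 34513/466263 + (2 - √(-6 - 3)/7)² = 34513*(1/466263) + (2 - 3*I/7)² = 34513/466263 + (2 - 3*I/7)²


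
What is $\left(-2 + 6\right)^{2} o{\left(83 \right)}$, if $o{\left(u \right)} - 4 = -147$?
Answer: $-2288$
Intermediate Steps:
$o{\left(u \right)} = -143$ ($o{\left(u \right)} = 4 - 147 = -143$)
$\left(-2 + 6\right)^{2} o{\left(83 \right)} = \left(-2 + 6\right)^{2} \left(-143\right) = 4^{2} \left(-143\right) = 16 \left(-143\right) = -2288$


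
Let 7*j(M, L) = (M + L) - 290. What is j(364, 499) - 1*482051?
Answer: -3373784/7 ≈ -4.8197e+5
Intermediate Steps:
j(M, L) = -290/7 + L/7 + M/7 (j(M, L) = ((M + L) - 290)/7 = ((L + M) - 290)/7 = (-290 + L + M)/7 = -290/7 + L/7 + M/7)
j(364, 499) - 1*482051 = (-290/7 + (⅐)*499 + (⅐)*364) - 1*482051 = (-290/7 + 499/7 + 52) - 482051 = 573/7 - 482051 = -3373784/7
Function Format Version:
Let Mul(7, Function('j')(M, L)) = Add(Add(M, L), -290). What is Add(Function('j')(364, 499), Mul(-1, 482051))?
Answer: Rational(-3373784, 7) ≈ -4.8197e+5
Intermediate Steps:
Function('j')(M, L) = Add(Rational(-290, 7), Mul(Rational(1, 7), L), Mul(Rational(1, 7), M)) (Function('j')(M, L) = Mul(Rational(1, 7), Add(Add(M, L), -290)) = Mul(Rational(1, 7), Add(Add(L, M), -290)) = Mul(Rational(1, 7), Add(-290, L, M)) = Add(Rational(-290, 7), Mul(Rational(1, 7), L), Mul(Rational(1, 7), M)))
Add(Function('j')(364, 499), Mul(-1, 482051)) = Add(Add(Rational(-290, 7), Mul(Rational(1, 7), 499), Mul(Rational(1, 7), 364)), Mul(-1, 482051)) = Add(Add(Rational(-290, 7), Rational(499, 7), 52), -482051) = Add(Rational(573, 7), -482051) = Rational(-3373784, 7)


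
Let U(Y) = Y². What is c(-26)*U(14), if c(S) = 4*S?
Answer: -20384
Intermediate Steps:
c(-26)*U(14) = (4*(-26))*14² = -104*196 = -20384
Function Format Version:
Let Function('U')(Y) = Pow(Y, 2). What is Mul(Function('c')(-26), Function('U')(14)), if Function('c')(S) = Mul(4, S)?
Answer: -20384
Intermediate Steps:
Mul(Function('c')(-26), Function('U')(14)) = Mul(Mul(4, -26), Pow(14, 2)) = Mul(-104, 196) = -20384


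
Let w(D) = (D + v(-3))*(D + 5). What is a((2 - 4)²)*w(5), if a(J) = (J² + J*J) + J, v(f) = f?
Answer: 720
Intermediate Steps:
w(D) = (-3 + D)*(5 + D) (w(D) = (D - 3)*(D + 5) = (-3 + D)*(5 + D))
a(J) = J + 2*J² (a(J) = (J² + J²) + J = 2*J² + J = J + 2*J²)
a((2 - 4)²)*w(5) = ((2 - 4)²*(1 + 2*(2 - 4)²))*(-15 + 5² + 2*5) = ((-2)²*(1 + 2*(-2)²))*(-15 + 25 + 10) = (4*(1 + 2*4))*20 = (4*(1 + 8))*20 = (4*9)*20 = 36*20 = 720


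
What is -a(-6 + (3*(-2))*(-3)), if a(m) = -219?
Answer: 219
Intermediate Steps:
-a(-6 + (3*(-2))*(-3)) = -1*(-219) = 219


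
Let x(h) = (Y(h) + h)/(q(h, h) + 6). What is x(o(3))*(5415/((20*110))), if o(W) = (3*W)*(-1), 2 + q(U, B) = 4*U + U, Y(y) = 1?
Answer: 1083/2255 ≈ 0.48027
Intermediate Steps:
q(U, B) = -2 + 5*U (q(U, B) = -2 + (4*U + U) = -2 + 5*U)
o(W) = -3*W
x(h) = (1 + h)/(4 + 5*h) (x(h) = (1 + h)/((-2 + 5*h) + 6) = (1 + h)/(4 + 5*h))
x(o(3))*(5415/((20*110))) = ((1 - 3*3)/(4 + 5*(-3*3)))*(5415/((20*110))) = ((1 - 9)/(4 + 5*(-9)))*(5415/2200) = (-8/(4 - 45))*(5415*(1/2200)) = (-8/(-41))*(1083/440) = -1/41*(-8)*(1083/440) = (8/41)*(1083/440) = 1083/2255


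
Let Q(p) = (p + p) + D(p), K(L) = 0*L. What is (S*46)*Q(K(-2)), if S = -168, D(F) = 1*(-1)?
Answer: 7728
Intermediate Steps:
D(F) = -1
K(L) = 0
Q(p) = -1 + 2*p (Q(p) = (p + p) - 1 = 2*p - 1 = -1 + 2*p)
(S*46)*Q(K(-2)) = (-168*46)*(-1 + 2*0) = -7728*(-1 + 0) = -7728*(-1) = 7728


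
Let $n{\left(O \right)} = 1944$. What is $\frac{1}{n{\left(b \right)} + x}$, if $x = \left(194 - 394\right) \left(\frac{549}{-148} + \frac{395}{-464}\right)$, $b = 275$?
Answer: $\frac{2146}{6129299} \approx 0.00035012$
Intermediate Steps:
$x = \frac{1957475}{2146}$ ($x = - 200 \left(549 \left(- \frac{1}{148}\right) + 395 \left(- \frac{1}{464}\right)\right) = - 200 \left(- \frac{549}{148} - \frac{395}{464}\right) = \left(-200\right) \left(- \frac{78299}{17168}\right) = \frac{1957475}{2146} \approx 912.15$)
$\frac{1}{n{\left(b \right)} + x} = \frac{1}{1944 + \frac{1957475}{2146}} = \frac{1}{\frac{6129299}{2146}} = \frac{2146}{6129299}$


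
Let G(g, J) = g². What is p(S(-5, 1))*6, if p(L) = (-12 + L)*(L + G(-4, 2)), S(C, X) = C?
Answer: -1122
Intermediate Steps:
p(L) = (-12 + L)*(16 + L) (p(L) = (-12 + L)*(L + (-4)²) = (-12 + L)*(L + 16) = (-12 + L)*(16 + L))
p(S(-5, 1))*6 = (-192 + (-5)² + 4*(-5))*6 = (-192 + 25 - 20)*6 = -187*6 = -1122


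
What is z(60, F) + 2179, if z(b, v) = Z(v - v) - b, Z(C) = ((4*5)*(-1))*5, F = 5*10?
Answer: 2019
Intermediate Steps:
F = 50
Z(C) = -100 (Z(C) = (20*(-1))*5 = -20*5 = -100)
z(b, v) = -100 - b
z(60, F) + 2179 = (-100 - 1*60) + 2179 = (-100 - 60) + 2179 = -160 + 2179 = 2019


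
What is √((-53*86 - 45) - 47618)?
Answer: 13*I*√309 ≈ 228.52*I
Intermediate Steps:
√((-53*86 - 45) - 47618) = √((-4558 - 45) - 47618) = √(-4603 - 47618) = √(-52221) = 13*I*√309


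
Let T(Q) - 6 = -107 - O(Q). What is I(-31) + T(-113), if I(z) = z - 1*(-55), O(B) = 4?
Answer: -81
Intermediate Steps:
I(z) = 55 + z (I(z) = z + 55 = 55 + z)
T(Q) = -105 (T(Q) = 6 + (-107 - 1*4) = 6 + (-107 - 4) = 6 - 111 = -105)
I(-31) + T(-113) = (55 - 31) - 105 = 24 - 105 = -81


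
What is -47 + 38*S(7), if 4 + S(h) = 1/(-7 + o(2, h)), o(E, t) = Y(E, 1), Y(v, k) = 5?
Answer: -218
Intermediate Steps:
o(E, t) = 5
S(h) = -9/2 (S(h) = -4 + 1/(-7 + 5) = -4 + 1/(-2) = -4 - 1/2 = -9/2)
-47 + 38*S(7) = -47 + 38*(-9/2) = -47 - 171 = -218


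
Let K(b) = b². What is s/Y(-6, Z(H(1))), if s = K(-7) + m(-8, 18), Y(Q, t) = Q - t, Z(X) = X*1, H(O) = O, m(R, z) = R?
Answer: -41/7 ≈ -5.8571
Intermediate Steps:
Z(X) = X
s = 41 (s = (-7)² - 8 = 49 - 8 = 41)
s/Y(-6, Z(H(1))) = 41/(-6 - 1*1) = 41/(-6 - 1) = 41/(-7) = 41*(-⅐) = -41/7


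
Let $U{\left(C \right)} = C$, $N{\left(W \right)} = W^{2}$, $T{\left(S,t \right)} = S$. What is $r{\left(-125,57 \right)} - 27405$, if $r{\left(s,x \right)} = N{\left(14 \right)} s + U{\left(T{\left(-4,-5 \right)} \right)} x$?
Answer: $-52133$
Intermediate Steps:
$r{\left(s,x \right)} = - 4 x + 196 s$ ($r{\left(s,x \right)} = 14^{2} s - 4 x = 196 s - 4 x = - 4 x + 196 s$)
$r{\left(-125,57 \right)} - 27405 = \left(\left(-4\right) 57 + 196 \left(-125\right)\right) - 27405 = \left(-228 - 24500\right) - 27405 = -24728 - 27405 = -52133$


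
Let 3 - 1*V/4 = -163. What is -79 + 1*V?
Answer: 585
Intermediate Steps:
V = 664 (V = 12 - 4*(-163) = 12 + 652 = 664)
-79 + 1*V = -79 + 1*664 = -79 + 664 = 585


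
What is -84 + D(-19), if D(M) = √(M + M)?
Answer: -84 + I*√38 ≈ -84.0 + 6.1644*I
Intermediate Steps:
D(M) = √2*√M (D(M) = √(2*M) = √2*√M)
-84 + D(-19) = -84 + √2*√(-19) = -84 + √2*(I*√19) = -84 + I*√38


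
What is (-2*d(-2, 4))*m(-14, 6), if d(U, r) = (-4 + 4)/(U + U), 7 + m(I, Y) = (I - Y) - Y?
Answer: 0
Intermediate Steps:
m(I, Y) = -7 + I - 2*Y (m(I, Y) = -7 + ((I - Y) - Y) = -7 + (I - 2*Y) = -7 + I - 2*Y)
d(U, r) = 0 (d(U, r) = 0/((2*U)) = 0*(1/(2*U)) = 0)
(-2*d(-2, 4))*m(-14, 6) = (-2*0)*(-7 - 14 - 2*6) = 0*(-7 - 14 - 12) = 0*(-33) = 0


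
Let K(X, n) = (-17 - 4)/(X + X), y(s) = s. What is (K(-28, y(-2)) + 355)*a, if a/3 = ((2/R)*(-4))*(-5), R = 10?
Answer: 8529/2 ≈ 4264.5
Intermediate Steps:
K(X, n) = -21/(2*X) (K(X, n) = -21*1/(2*X) = -21/(2*X))
a = 12 (a = 3*(((2/10)*(-4))*(-5)) = 3*(((2*(⅒))*(-4))*(-5)) = 3*(((⅕)*(-4))*(-5)) = 3*(-⅘*(-5)) = 3*4 = 12)
(K(-28, y(-2)) + 355)*a = (-21/2/(-28) + 355)*12 = (-21/2*(-1/28) + 355)*12 = (3/8 + 355)*12 = (2843/8)*12 = 8529/2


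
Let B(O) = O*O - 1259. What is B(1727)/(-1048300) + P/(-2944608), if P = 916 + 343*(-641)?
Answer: -427457467603/154341628320 ≈ -2.7696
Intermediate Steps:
P = -218947 (P = 916 - 219863 = -218947)
B(O) = -1259 + O² (B(O) = O² - 1259 = -1259 + O²)
B(1727)/(-1048300) + P/(-2944608) = (-1259 + 1727²)/(-1048300) - 218947/(-2944608) = (-1259 + 2982529)*(-1/1048300) - 218947*(-1/2944608) = 2981270*(-1/1048300) + 218947/2944608 = -298127/104830 + 218947/2944608 = -427457467603/154341628320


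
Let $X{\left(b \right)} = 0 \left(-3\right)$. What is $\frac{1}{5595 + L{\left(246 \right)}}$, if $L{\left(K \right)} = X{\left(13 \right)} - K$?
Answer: $\frac{1}{5349} \approx 0.00018695$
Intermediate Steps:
$X{\left(b \right)} = 0$
$L{\left(K \right)} = - K$ ($L{\left(K \right)} = 0 - K = - K$)
$\frac{1}{5595 + L{\left(246 \right)}} = \frac{1}{5595 - 246} = \frac{1}{5349}$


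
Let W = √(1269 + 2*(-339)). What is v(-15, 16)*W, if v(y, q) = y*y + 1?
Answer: 226*√591 ≈ 5494.2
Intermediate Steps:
v(y, q) = 1 + y² (v(y, q) = y² + 1 = 1 + y²)
W = √591 (W = √(1269 - 678) = √591 ≈ 24.310)
v(-15, 16)*W = (1 + (-15)²)*√591 = (1 + 225)*√591 = 226*√591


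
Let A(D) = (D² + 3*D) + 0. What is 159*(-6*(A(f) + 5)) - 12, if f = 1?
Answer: -8598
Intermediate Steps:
A(D) = D² + 3*D
159*(-6*(A(f) + 5)) - 12 = 159*(-6*(1*(3 + 1) + 5)) - 12 = 159*(-6*(1*4 + 5)) - 12 = 159*(-6*(4 + 5)) - 12 = 159*(-6*9) - 12 = 159*(-54) - 12 = -8586 - 12 = -8598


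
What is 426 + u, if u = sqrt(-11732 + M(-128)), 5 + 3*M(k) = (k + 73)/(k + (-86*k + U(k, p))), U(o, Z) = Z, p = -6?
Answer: 426 + I*sqrt(12486909831438)/32622 ≈ 426.0 + 108.32*I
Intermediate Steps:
M(k) = -5/3 + (73 + k)/(3*(-6 - 85*k)) (M(k) = -5/3 + ((k + 73)/(k + (-86*k - 6)))/3 = -5/3 + ((73 + k)/(k + (-6 - 86*k)))/3 = -5/3 + ((73 + k)/(-6 - 85*k))/3 = -5/3 + (73 + k)/(3*(-6 - 85*k)))
u = I*sqrt(12486909831438)/32622 (u = sqrt(-11732 + (-103 - 426*(-128))/(3*(6 + 85*(-128)))) = sqrt(-11732 + (-103 + 54528)/(3*(6 - 10880))) = sqrt(-11732 + (1/3)*54425/(-10874)) = sqrt(-11732 + (1/3)*(-1/10874)*54425) = sqrt(-11732 - 54425/32622) = sqrt(-382775729/32622) = I*sqrt(12486909831438)/32622 ≈ 108.32*I)
426 + u = 426 + I*sqrt(12486909831438)/32622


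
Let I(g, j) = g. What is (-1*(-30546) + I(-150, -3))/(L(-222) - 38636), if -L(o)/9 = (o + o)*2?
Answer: -7599/7661 ≈ -0.99191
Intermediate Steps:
L(o) = -36*o (L(o) = -9*(o + o)*2 = -9*2*o*2 = -36*o)
(-1*(-30546) + I(-150, -3))/(L(-222) - 38636) = (-1*(-30546) - 150)/(-36*(-222) - 38636) = (30546 - 150)/(7992 - 38636) = 30396/(-30644) = 30396*(-1/30644) = -7599/7661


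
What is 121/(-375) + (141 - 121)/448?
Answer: -11677/42000 ≈ -0.27802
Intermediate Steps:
121/(-375) + (141 - 121)/448 = 121*(-1/375) + 20*(1/448) = -121/375 + 5/112 = -11677/42000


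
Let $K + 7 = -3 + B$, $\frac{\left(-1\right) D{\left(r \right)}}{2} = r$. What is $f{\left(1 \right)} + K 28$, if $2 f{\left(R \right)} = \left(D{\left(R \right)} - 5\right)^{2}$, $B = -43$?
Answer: $- \frac{2919}{2} \approx -1459.5$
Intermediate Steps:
$D{\left(r \right)} = - 2 r$
$K = -53$ ($K = -7 - 46 = -53$)
$f{\left(R \right)} = \frac{\left(-5 - 2 R\right)^{2}}{2}$ ($f{\left(R \right)} = \frac{\left(- 2 R - 5\right)^{2}}{2} = \frac{\left(-5 - 2 R\right)^{2}}{2}$)
$f{\left(1 \right)} + K 28 = \frac{\left(5 + 2 \cdot 1\right)^{2}}{2} - 1484 = \frac{\left(5 + 2\right)^{2}}{2} - 1484 = \frac{7^{2}}{2} - 1484 = \frac{1}{2} \cdot 49 - 1484 = \frac{49}{2} - 1484 = - \frac{2919}{2}$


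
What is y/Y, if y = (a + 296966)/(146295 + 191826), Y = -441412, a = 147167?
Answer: -444133/149250666852 ≈ -2.9758e-6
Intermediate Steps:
y = 444133/338121 (y = (147167 + 296966)/(146295 + 191826) = 444133/338121 ≈ 1.3135)
y/Y = (444133/338121)/(-441412) = (444133/338121)*(-1/441412) = -444133/149250666852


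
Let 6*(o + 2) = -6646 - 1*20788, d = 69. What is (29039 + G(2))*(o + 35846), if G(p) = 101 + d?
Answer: 2740242335/3 ≈ 9.1341e+8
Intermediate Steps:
o = -13723/3 (o = -2 + (-6646 - 1*20788)/6 = -2 + (-6646 - 20788)/6 = -2 + (1/6)*(-27434) = -2 - 13717/3 = -13723/3 ≈ -4574.3)
G(p) = 170 (G(p) = 101 + 69 = 170)
(29039 + G(2))*(o + 35846) = (29039 + 170)*(-13723/3 + 35846) = 29209*(93815/3) = 2740242335/3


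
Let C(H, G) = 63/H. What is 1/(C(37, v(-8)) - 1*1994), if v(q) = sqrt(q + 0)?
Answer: -37/73715 ≈ -0.00050193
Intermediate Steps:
v(q) = sqrt(q)
1/(C(37, v(-8)) - 1*1994) = 1/(63/37 - 1*1994) = 1/(63*(1/37) - 1994) = 1/(63/37 - 1994) = 1/(-73715/37) = -37/73715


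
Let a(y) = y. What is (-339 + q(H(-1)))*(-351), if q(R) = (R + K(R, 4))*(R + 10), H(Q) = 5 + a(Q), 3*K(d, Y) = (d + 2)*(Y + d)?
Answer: 20709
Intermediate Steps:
K(d, Y) = (2 + d)*(Y + d)/3 (K(d, Y) = ((d + 2)*(Y + d))/3 = ((2 + d)*(Y + d))/3 = (2 + d)*(Y + d)/3)
H(Q) = 5 + Q
q(R) = (10 + R)*(8/3 + 3*R + R**2/3) (q(R) = (R + (R**2/3 + (2/3)*4 + 2*R/3 + (1/3)*4*R))*(R + 10) = (R + (R**2/3 + 8/3 + 2*R/3 + 4*R/3))*(10 + R) = (R + (8/3 + 2*R + R**2/3))*(10 + R) = (8/3 + 3*R + R**2/3)*(10 + R) = (10 + R)*(8/3 + 3*R + R**2/3))
(-339 + q(H(-1)))*(-351) = (-339 + (80/3 + (5 - 1)**3/3 + 19*(5 - 1)**2/3 + 98*(5 - 1)/3))*(-351) = (-339 + (80/3 + (1/3)*4**3 + (19/3)*4**2 + (98/3)*4))*(-351) = (-339 + (80/3 + (1/3)*64 + (19/3)*16 + 392/3))*(-351) = (-339 + (80/3 + 64/3 + 304/3 + 392/3))*(-351) = (-339 + 280)*(-351) = -59*(-351) = 20709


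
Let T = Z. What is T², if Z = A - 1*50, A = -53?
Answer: 10609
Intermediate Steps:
Z = -103 (Z = -53 - 1*50 = -53 - 50 = -103)
T = -103
T² = (-103)² = 10609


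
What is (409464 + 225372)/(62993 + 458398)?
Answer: 211612/173797 ≈ 1.2176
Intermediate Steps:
(409464 + 225372)/(62993 + 458398) = 634836/521391 = 634836*(1/521391) = 211612/173797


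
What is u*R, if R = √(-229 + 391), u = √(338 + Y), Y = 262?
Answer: 180*√3 ≈ 311.77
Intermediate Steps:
u = 10*√6 (u = √(338 + 262) = √600 = 10*√6 ≈ 24.495)
R = 9*√2 (R = √162 = 9*√2 ≈ 12.728)
u*R = (10*√6)*(9*√2) = 180*√3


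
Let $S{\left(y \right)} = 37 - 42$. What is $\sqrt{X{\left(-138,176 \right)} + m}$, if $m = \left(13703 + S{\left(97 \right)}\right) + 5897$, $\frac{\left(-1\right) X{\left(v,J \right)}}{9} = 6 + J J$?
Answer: $i \sqrt{259243} \approx 509.16 i$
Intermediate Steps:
$S{\left(y \right)} = -5$
$X{\left(v,J \right)} = -54 - 9 J^{2}$ ($X{\left(v,J \right)} = - 9 \left(6 + J J\right) = - 9 \left(6 + J^{2}\right) = -54 - 9 J^{2}$)
$m = 19595$ ($m = \left(13703 - 5\right) + 5897 = 13698 + 5897 = 19595$)
$\sqrt{X{\left(-138,176 \right)} + m} = \sqrt{\left(-54 - 9 \cdot 176^{2}\right) + 19595} = \sqrt{\left(-54 - 278784\right) + 19595} = \sqrt{-278838 + 19595} = \sqrt{-259243} = i \sqrt{259243}$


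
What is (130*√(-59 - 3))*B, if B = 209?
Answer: 27170*I*√62 ≈ 2.1394e+5*I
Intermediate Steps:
(130*√(-59 - 3))*B = (130*√(-59 - 3))*209 = (130*√(-62))*209 = (130*(I*√62))*209 = (130*I*√62)*209 = 27170*I*√62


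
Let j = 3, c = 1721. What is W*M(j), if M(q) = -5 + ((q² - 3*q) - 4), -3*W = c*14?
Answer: 72282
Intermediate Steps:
W = -24094/3 (W = -1721*14/3 = -⅓*24094 = -24094/3 ≈ -8031.3)
M(q) = -9 + q² - 3*q (M(q) = -5 + (-4 + q² - 3*q) = -9 + q² - 3*q)
W*M(j) = -24094*(-9 + 3² - 3*3)/3 = -24094*(-9 + 9 - 9)/3 = -24094/3*(-9) = 72282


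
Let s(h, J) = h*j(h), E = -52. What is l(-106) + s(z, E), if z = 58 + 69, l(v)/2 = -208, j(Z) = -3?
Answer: -797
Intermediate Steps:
l(v) = -416 (l(v) = 2*(-208) = -416)
z = 127
s(h, J) = -3*h (s(h, J) = h*(-3) = -3*h)
l(-106) + s(z, E) = -416 - 3*127 = -416 - 381 = -797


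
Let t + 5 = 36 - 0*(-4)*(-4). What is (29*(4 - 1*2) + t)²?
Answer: 7921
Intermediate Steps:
t = 31 (t = -5 + (36 - 0*(-4)*(-4)) = -5 + (36 - 0*(-4)) = -5 + (36 - 1*0) = -5 + (36 + 0) = -5 + 36 = 31)
(29*(4 - 1*2) + t)² = (29*(4 - 1*2) + 31)² = (29*(4 - 2) + 31)² = (29*2 + 31)² = (58 + 31)² = 89² = 7921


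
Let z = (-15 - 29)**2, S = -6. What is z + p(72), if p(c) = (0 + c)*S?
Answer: 1504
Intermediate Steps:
z = 1936 (z = (-44)**2 = 1936)
p(c) = -6*c (p(c) = (0 + c)*(-6) = c*(-6) = -6*c)
z + p(72) = 1936 - 6*72 = 1936 - 432 = 1504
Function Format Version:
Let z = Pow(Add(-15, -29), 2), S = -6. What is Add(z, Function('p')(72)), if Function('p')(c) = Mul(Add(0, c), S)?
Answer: 1504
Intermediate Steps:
z = 1936 (z = Pow(-44, 2) = 1936)
Function('p')(c) = Mul(-6, c) (Function('p')(c) = Mul(Add(0, c), -6) = Mul(c, -6) = Mul(-6, c))
Add(z, Function('p')(72)) = Add(1936, Mul(-6, 72)) = Add(1936, -432) = 1504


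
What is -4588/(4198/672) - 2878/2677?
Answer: -4132818458/5619023 ≈ -735.50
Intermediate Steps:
-4588/(4198/672) - 2878/2677 = -4588/(4198*(1/672)) - 2878*1/2677 = -4588/2099/336 - 2878/2677 = -4588*336/2099 - 2878/2677 = -1541568/2099 - 2878/2677 = -4132818458/5619023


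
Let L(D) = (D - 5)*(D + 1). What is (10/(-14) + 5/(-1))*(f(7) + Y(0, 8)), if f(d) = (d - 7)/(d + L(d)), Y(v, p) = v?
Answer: 0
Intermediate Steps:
L(D) = (1 + D)*(-5 + D) (L(D) = (-5 + D)*(1 + D) = (1 + D)*(-5 + D))
f(d) = (-7 + d)/(-5 + d² - 3*d) (f(d) = (d - 7)/(d + (-5 + d² - 4*d)) = (-7 + d)/(-5 + d² - 3*d))
(10/(-14) + 5/(-1))*(f(7) + Y(0, 8)) = (10/(-14) + 5/(-1))*((7 - 1*7)/(5 - 1*7² + 3*7) + 0) = (10*(-1/14) + 5*(-1))*((7 - 7)/(5 - 1*49 + 21) + 0) = (-5/7 - 5)*(0/(5 - 49 + 21) + 0) = -40*(0/(-23) + 0)/7 = -40*(-1/23*0 + 0)/7 = -40*(0 + 0)/7 = -40/7*0 = 0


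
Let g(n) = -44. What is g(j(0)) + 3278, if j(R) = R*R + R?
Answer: 3234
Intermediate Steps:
j(R) = R + R**2 (j(R) = R**2 + R = R + R**2)
g(j(0)) + 3278 = -44 + 3278 = 3234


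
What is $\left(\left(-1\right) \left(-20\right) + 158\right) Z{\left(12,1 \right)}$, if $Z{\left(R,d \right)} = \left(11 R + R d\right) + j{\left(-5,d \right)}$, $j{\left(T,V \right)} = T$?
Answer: $24742$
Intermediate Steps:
$Z{\left(R,d \right)} = -5 + 11 R + R d$ ($Z{\left(R,d \right)} = \left(11 R + R d\right) - 5 = -5 + 11 R + R d$)
$\left(\left(-1\right) \left(-20\right) + 158\right) Z{\left(12,1 \right)} = \left(\left(-1\right) \left(-20\right) + 158\right) \left(-5 + 11 \cdot 12 + 12 \cdot 1\right) = \left(20 + 158\right) \left(-5 + 132 + 12\right) = 178 \cdot 139 = 24742$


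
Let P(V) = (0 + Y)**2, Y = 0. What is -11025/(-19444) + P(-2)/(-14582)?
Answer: 11025/19444 ≈ 0.56701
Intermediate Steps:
P(V) = 0 (P(V) = (0 + 0)**2 = 0**2 = 0)
-11025/(-19444) + P(-2)/(-14582) = -11025/(-19444) + 0/(-14582) = -11025*(-1/19444) + 0*(-1/14582) = 11025/19444 + 0 = 11025/19444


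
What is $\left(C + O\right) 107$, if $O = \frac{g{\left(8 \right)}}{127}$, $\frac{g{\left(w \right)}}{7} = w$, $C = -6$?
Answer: $- \frac{75542}{127} \approx -594.82$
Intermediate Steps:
$g{\left(w \right)} = 7 w$
$O = \frac{56}{127}$ ($O = \frac{7 \cdot 8}{127} = 56 \cdot \frac{1}{127} = \frac{56}{127} \approx 0.44094$)
$\left(C + O\right) 107 = \left(-6 + \frac{56}{127}\right) 107 = \left(- \frac{706}{127}\right) 107 = - \frac{75542}{127}$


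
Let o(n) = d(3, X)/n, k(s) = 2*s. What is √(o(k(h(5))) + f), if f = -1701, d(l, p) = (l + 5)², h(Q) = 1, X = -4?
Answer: I*√1669 ≈ 40.853*I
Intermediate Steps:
d(l, p) = (5 + l)²
o(n) = 64/n (o(n) = (5 + 3)²/n = 8²/n = 64/n)
√(o(k(h(5))) + f) = √(64/((2*1)) - 1701) = √(64/2 - 1701) = √(64*(½) - 1701) = √(32 - 1701) = √(-1669) = I*√1669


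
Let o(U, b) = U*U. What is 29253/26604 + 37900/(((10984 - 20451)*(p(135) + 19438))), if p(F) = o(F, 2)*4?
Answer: 4261817782573/3876042493164 ≈ 1.0995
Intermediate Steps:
o(U, b) = U²
p(F) = 4*F² (p(F) = F²*4 = 4*F²)
29253/26604 + 37900/(((10984 - 20451)*(p(135) + 19438))) = 29253/26604 + 37900/(((10984 - 20451)*(4*135² + 19438))) = 29253*(1/26604) + 37900/((-9467*(4*18225 + 19438))) = 9751/8868 + 37900/((-9467*(72900 + 19438))) = 9751/8868 + 37900/((-9467*92338)) = 9751/8868 + 37900/(-874163846) = 9751/8868 + 37900*(-1/874163846) = 9751/8868 - 18950/437081923 = 4261817782573/3876042493164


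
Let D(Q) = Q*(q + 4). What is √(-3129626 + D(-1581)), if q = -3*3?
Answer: I*√3121721 ≈ 1766.8*I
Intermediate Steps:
q = -9
D(Q) = -5*Q (D(Q) = Q*(-9 + 4) = Q*(-5) = -5*Q)
√(-3129626 + D(-1581)) = √(-3129626 - 5*(-1581)) = √(-3129626 + 7905) = √(-3121721) = I*√3121721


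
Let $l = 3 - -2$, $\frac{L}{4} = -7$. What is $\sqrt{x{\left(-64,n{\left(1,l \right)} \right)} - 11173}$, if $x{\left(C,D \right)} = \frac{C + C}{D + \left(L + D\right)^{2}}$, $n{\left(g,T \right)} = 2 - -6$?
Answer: $\frac{i \sqrt{29061789}}{51} \approx 105.7 i$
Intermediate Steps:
$L = -28$ ($L = 4 \left(-7\right) = -28$)
$l = 5$ ($l = 3 + 2 = 5$)
$n{\left(g,T \right)} = 8$ ($n{\left(g,T \right)} = 2 + 6 = 8$)
$x{\left(C,D \right)} = \frac{2 C}{D + \left(-28 + D\right)^{2}}$ ($x{\left(C,D \right)} = \frac{C + C}{D + \left(-28 + D\right)^{2}} = \frac{2 C}{D + \left(-28 + D\right)^{2}}$)
$\sqrt{x{\left(-64,n{\left(1,l \right)} \right)} - 11173} = \sqrt{2 \left(-64\right) \frac{1}{8 + \left(-28 + 8\right)^{2}} - 11173} = \sqrt{2 \left(-64\right) \frac{1}{8 + \left(-20\right)^{2}} - 11173} = \sqrt{2 \left(-64\right) \frac{1}{8 + 400} - 11173} = \sqrt{2 \left(-64\right) \frac{1}{408} - 11173} = \sqrt{- \frac{16}{51} - 11173} = \sqrt{- \frac{569839}{51}} = \frac{i \sqrt{29061789}}{51}$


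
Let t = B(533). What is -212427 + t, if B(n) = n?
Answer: -211894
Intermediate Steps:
t = 533
-212427 + t = -212427 + 533 = -211894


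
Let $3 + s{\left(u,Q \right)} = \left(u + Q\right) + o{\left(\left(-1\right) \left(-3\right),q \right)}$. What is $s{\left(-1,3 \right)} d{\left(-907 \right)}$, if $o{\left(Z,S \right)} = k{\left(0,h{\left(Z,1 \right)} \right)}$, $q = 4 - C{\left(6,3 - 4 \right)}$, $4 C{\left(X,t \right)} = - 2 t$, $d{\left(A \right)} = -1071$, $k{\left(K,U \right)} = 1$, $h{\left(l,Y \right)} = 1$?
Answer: $0$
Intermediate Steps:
$C{\left(X,t \right)} = - \frac{t}{2}$ ($C{\left(X,t \right)} = \frac{\left(-2\right) t}{4} = - \frac{t}{2}$)
$q = \frac{7}{2}$ ($q = 4 - - \frac{3 - 4}{2} = 4 - \left(- \frac{1}{2}\right) \left(-1\right) = 4 - \frac{1}{2} = \frac{7}{2} \approx 3.5$)
$o{\left(Z,S \right)} = 1$
$s{\left(u,Q \right)} = -2 + Q + u$ ($s{\left(u,Q \right)} = -3 + \left(\left(u + Q\right) + 1\right) = -3 + \left(\left(Q + u\right) + 1\right) = -3 + \left(1 + Q + u\right) = -2 + Q + u$)
$s{\left(-1,3 \right)} d{\left(-907 \right)} = \left(-2 + 3 - 1\right) \left(-1071\right) = 0 \left(-1071\right) = 0$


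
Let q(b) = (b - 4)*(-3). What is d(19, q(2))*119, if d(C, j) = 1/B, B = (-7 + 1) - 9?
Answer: -119/15 ≈ -7.9333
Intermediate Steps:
q(b) = 12 - 3*b (q(b) = (-4 + b)*(-3) = 12 - 3*b)
B = -15 (B = -6 - 9 = -15)
d(C, j) = -1/15 (d(C, j) = 1/(-15) = -1/15)
d(19, q(2))*119 = -1/15*119 = -119/15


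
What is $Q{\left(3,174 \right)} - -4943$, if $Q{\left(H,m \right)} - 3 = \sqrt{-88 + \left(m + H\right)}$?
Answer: $4946 + \sqrt{89} \approx 4955.4$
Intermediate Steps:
$Q{\left(H,m \right)} = 3 + \sqrt{-88 + H + m}$ ($Q{\left(H,m \right)} = 3 + \sqrt{-88 + \left(m + H\right)} = 3 + \sqrt{-88 + \left(H + m\right)} = 3 + \sqrt{-88 + H + m}$)
$Q{\left(3,174 \right)} - -4943 = \left(3 + \sqrt{-88 + 3 + 174}\right) - -4943 = \left(3 + \sqrt{89}\right) + 4943 = 4946 + \sqrt{89}$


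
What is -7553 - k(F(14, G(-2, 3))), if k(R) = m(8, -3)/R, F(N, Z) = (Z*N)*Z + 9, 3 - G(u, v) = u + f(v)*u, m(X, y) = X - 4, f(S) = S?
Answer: -12862763/1703 ≈ -7553.0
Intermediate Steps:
m(X, y) = -4 + X
G(u, v) = 3 - u - u*v (G(u, v) = 3 - (u + v*u) = 3 - (u + u*v) = 3 + (-u - u*v) = 3 - u - u*v)
F(N, Z) = 9 + N*Z² (F(N, Z) = (N*Z)*Z + 9 = N*Z² + 9 = 9 + N*Z²)
k(R) = 4/R (k(R) = (-4 + 8)/R = 4/R)
-7553 - k(F(14, G(-2, 3))) = -7553 - 4/(9 + 14*(3 - 1*(-2) - 1*(-2)*3)²) = -7553 - 4/(9 + 14*(3 + 2 + 6)²) = -7553 - 4/(9 + 14*11²) = -7553 - 4/(9 + 14*121) = -7553 - 4/(9 + 1694) = -7553 - 4/1703 = -12862763/1703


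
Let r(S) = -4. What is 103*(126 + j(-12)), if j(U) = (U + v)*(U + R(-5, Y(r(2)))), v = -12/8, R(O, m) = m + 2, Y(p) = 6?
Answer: 18540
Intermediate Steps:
R(O, m) = 2 + m
v = -3/2 (v = -12*1/8 = -3/2 ≈ -1.5000)
j(U) = (8 + U)*(-3/2 + U) (j(U) = (U - 3/2)*(U + (2 + 6)) = (-3/2 + U)*(U + 8) = (-3/2 + U)*(8 + U) = (8 + U)*(-3/2 + U))
103*(126 + j(-12)) = 103*(126 + (-12 + (-12)**2 + (13/2)*(-12))) = 103*(126 + (-12 + 144 - 78)) = 103*(126 + 54) = 103*180 = 18540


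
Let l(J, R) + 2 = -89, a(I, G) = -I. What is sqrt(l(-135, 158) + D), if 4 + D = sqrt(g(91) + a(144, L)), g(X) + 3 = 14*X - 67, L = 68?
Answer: sqrt(-95 + 2*sqrt(265)) ≈ 7.902*I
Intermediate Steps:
l(J, R) = -91 (l(J, R) = -2 - 89 = -91)
g(X) = -70 + 14*X (g(X) = -3 + (14*X - 67) = -3 + (-67 + 14*X) = -70 + 14*X)
D = -4 + 2*sqrt(265) (D = -4 + sqrt((-70 + 14*91) - 1*144) = -4 + sqrt((-70 + 1274) - 144) = -4 + sqrt(1204 - 144) = -4 + sqrt(1060) = -4 + 2*sqrt(265) ≈ 28.558)
sqrt(l(-135, 158) + D) = sqrt(-91 + (-4 + 2*sqrt(265))) = sqrt(-95 + 2*sqrt(265))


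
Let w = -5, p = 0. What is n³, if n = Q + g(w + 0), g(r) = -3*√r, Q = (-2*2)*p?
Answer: 135*I*√5 ≈ 301.87*I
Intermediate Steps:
Q = 0 (Q = -2*2*0 = -4*0 = 0)
n = -3*I*√5 (n = 0 - 3*√(-5 + 0) = 0 - 3*I*√5 = -3*I*√5 ≈ -6.7082*I)
n³ = (-3*I*√5)³ = 135*I*√5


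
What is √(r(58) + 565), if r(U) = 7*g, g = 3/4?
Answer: √2281/2 ≈ 23.880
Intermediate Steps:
g = ¾ (g = 3*(¼) = ¾ ≈ 0.75000)
r(U) = 21/4 (r(U) = 7*(¾) = 21/4)
√(r(58) + 565) = √(21/4 + 565) = √(2281/4) = √2281/2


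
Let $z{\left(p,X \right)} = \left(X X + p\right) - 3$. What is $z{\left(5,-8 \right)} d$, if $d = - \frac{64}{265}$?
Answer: $- \frac{4224}{265} \approx -15.94$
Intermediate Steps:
$z{\left(p,X \right)} = -3 + p + X^{2}$ ($z{\left(p,X \right)} = \left(X^{2} + p\right) - 3 = \left(p + X^{2}\right) - 3 = -3 + p + X^{2}$)
$d = - \frac{64}{265}$ ($d = \left(-64\right) \frac{1}{265} = - \frac{64}{265} \approx -0.24151$)
$z{\left(5,-8 \right)} d = \left(-3 + 5 + \left(-8\right)^{2}\right) \left(- \frac{64}{265}\right) = \left(-3 + 5 + 64\right) \left(- \frac{64}{265}\right) = 66 \left(- \frac{64}{265}\right) = - \frac{4224}{265}$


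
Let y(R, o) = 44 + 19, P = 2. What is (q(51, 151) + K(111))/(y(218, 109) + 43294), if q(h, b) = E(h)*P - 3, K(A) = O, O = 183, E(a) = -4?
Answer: 172/43357 ≈ 0.0039671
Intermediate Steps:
y(R, o) = 63
K(A) = 183
q(h, b) = -11 (q(h, b) = -4*2 - 3 = -8 - 3 = -11)
(q(51, 151) + K(111))/(y(218, 109) + 43294) = (-11 + 183)/(63 + 43294) = 172/43357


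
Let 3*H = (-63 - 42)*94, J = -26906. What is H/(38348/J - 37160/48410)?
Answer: 107132225585/71406341 ≈ 1500.3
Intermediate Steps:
H = -3290 (H = ((-63 - 42)*94)/3 = (-105*94)/3 = (1/3)*(-9870) = -3290)
H/(38348/J - 37160/48410) = -3290/(38348/(-26906) - 37160/48410) = -3290/(38348*(-1/26906) - 37160*1/48410) = -3290/(-19174/13453 - 3716/4841) = -3290/(-142812682/65125973) = -3290*(-65125973/142812682) = 107132225585/71406341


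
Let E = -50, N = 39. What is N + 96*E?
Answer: -4761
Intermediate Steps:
N + 96*E = 39 + 96*(-50) = 39 - 4800 = -4761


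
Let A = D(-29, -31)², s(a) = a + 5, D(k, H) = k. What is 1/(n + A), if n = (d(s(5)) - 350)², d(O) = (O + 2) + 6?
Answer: 1/111065 ≈ 9.0037e-6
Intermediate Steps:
s(a) = 5 + a
d(O) = 8 + O (d(O) = (2 + O) + 6 = 8 + O)
A = 841 (A = (-29)² = 841)
n = 110224 (n = ((8 + (5 + 5)) - 350)² = ((8 + 10) - 350)² = (18 - 350)² = (-332)² = 110224)
1/(n + A) = 1/(110224 + 841) = 1/111065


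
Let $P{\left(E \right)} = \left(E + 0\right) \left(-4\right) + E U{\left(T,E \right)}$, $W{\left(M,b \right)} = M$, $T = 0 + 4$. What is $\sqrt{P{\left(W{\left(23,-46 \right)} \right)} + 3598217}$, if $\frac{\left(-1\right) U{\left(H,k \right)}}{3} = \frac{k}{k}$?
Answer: $66 \sqrt{826} \approx 1896.9$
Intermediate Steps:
$T = 4$
$U{\left(H,k \right)} = -3$ ($U{\left(H,k \right)} = - 3 \frac{k}{k} = \left(-3\right) 1 = -3$)
$P{\left(E \right)} = - 7 E$ ($P{\left(E \right)} = \left(E + 0\right) \left(-4\right) + E \left(-3\right) = E \left(-4\right) - 3 E = - 4 E - 3 E = - 7 E$)
$\sqrt{P{\left(W{\left(23,-46 \right)} \right)} + 3598217} = \sqrt{\left(-7\right) 23 + 3598217} = \sqrt{-161 + 3598217} = \sqrt{3598056} = 66 \sqrt{826}$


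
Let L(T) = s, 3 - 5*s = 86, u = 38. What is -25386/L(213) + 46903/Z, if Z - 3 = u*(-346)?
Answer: 1664601901/1091035 ≈ 1525.7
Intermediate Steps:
s = -83/5 (s = 3/5 - 1/5*86 = 3/5 - 86/5 = -83/5 ≈ -16.600)
L(T) = -83/5
Z = -13145 (Z = 3 + 38*(-346) = 3 - 13148 = -13145)
-25386/L(213) + 46903/Z = -25386/(-83/5) + 46903/(-13145) = -25386*(-5/83) + 46903*(-1/13145) = 126930/83 - 46903/13145 = 1664601901/1091035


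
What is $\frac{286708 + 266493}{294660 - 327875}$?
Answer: $- \frac{553201}{33215} \approx -16.655$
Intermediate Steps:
$\frac{286708 + 266493}{294660 - 327875} = \frac{553201}{-33215} = 553201 \left(- \frac{1}{33215}\right) = - \frac{553201}{33215}$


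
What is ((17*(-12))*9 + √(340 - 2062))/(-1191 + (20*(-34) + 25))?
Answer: 918/923 - I*√1722/1846 ≈ 0.99458 - 0.022479*I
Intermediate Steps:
((17*(-12))*9 + √(340 - 2062))/(-1191 + (20*(-34) + 25)) = (-204*9 + √(-1722))/(-1191 + (-680 + 25)) = (-1836 + I*√1722)/(-1191 - 655) = (-1836 + I*√1722)/(-1846) = (-1836 + I*√1722)*(-1/1846) = 918/923 - I*√1722/1846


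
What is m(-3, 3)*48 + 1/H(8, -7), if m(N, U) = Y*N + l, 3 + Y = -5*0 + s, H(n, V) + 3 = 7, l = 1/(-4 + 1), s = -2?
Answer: 2817/4 ≈ 704.25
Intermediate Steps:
l = -⅓ (l = 1/(-3) = -⅓ ≈ -0.33333)
H(n, V) = 4 (H(n, V) = -3 + 7 = 4)
Y = -5 (Y = -3 + (-5*0 - 2) = -3 + (0 - 2) = -3 - 2 = -5)
m(N, U) = -⅓ - 5*N (m(N, U) = -5*N - ⅓ = -⅓ - 5*N)
m(-3, 3)*48 + 1/H(8, -7) = (-⅓ - 5*(-3))*48 + 1/4 = (-⅓ + 15)*48 + ¼ = (44/3)*48 + ¼ = 704 + ¼ = 2817/4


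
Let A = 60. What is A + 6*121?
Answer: 786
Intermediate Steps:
A + 6*121 = 60 + 6*121 = 60 + 726 = 786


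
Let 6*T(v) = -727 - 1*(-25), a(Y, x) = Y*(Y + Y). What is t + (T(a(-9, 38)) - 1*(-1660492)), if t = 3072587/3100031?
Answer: 5147217044212/3100031 ≈ 1.6604e+6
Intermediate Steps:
a(Y, x) = 2*Y**2 (a(Y, x) = Y*(2*Y) = 2*Y**2)
t = 3072587/3100031 (t = 3072587*(1/3100031) = 3072587/3100031 ≈ 0.99115)
T(v) = -117 (T(v) = (-727 - 1*(-25))/6 = (-727 + 25)/6 = (1/6)*(-702) = -117)
t + (T(a(-9, 38)) - 1*(-1660492)) = 3072587/3100031 + (-117 - 1*(-1660492)) = 3072587/3100031 + (-117 + 1660492) = 3072587/3100031 + 1660375 = 5147217044212/3100031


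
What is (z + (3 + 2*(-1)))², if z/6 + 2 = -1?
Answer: 289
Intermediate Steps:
z = -18 (z = -12 + 6*(-1) = -12 - 6 = -18)
(z + (3 + 2*(-1)))² = (-18 + (3 + 2*(-1)))² = (-18 + (3 - 2))² = (-18 + 1)² = (-17)² = 289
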